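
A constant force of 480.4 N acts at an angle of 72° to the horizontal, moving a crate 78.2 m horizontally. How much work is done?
W = F·d·cosθ = (480.4)(78.2)cos(72°) = 11610 J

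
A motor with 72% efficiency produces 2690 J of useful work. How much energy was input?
W_in = W_out/η = 2690/0.72 = 3736 J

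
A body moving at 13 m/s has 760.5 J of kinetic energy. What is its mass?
m = 2·KE/v² = 2·760.5/(13)² = 9.0 kg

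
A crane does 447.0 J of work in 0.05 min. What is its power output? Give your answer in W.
Convert to SI: W = 447.0 J, t = 3.0 s
P = W/t = 447.0/3.0 = 149.0 W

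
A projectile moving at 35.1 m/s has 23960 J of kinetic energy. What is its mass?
m = 2·KE/v² = 2·23960/(35.1)² = 38.9 kg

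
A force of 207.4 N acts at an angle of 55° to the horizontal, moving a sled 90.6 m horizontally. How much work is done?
W = F·d·cosθ = (207.4)(90.6)cos(55°) = 10780 J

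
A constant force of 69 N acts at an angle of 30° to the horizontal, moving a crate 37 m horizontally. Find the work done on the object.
W = F·d·cosθ = (69)(37)cos(30°) = 2211 J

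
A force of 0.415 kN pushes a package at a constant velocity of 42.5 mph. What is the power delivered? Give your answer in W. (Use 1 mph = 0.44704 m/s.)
Convert to SI: F = 415.0 N, v = 18.9992 m/s
P = Fv = (415.0)(18.9992) = 7885 W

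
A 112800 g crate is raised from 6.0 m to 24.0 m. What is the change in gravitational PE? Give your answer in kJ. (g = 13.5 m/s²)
Convert to SI: m = 112.8 kg, Δh = 18.0 m
ΔPE = mgΔh = (112.8)(13.5)(18.0) = 27410.4 J = 27.41 kJ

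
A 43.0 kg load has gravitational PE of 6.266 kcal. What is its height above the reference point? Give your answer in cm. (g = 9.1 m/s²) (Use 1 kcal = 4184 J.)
Convert to SI: m = 43.0 kg, PE = 26216.9 J
h = PE/(mg) = 26216.9/(43.0·9.1) = 66.9996 m = 6700 cm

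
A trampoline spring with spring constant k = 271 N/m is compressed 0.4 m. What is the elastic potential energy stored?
PE = ½kx² = ½(271)(0.4)² = 21.68 J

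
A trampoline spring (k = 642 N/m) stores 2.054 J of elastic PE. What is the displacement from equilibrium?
x = √(2·PE/k) = √(2·2.054/642) = 0.07999 m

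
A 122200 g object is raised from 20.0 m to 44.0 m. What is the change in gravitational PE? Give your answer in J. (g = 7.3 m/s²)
Convert to SI: m = 122.2 kg, Δh = 24.0 m
ΔPE = mgΔh = (122.2)(7.3)(24.0) = 21410 J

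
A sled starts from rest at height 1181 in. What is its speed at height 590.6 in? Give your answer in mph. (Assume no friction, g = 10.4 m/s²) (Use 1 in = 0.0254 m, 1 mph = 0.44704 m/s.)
Convert to SI: h₁−h₂ = 14.9962 m
mgh₁ = mgh₂ + ½mv² ⇒ v = √(2g(h₁−h₂)) = √(2·10.4·14.9962) = 17.6613 m/s = 39.51 mph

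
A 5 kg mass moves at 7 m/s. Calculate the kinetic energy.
KE = ½mv² = ½(5)(7)² = 122.5 J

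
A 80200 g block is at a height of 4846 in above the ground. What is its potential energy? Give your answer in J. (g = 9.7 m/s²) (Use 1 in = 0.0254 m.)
Convert to SI: m = 80.2 kg, h = 123.088 m
PE = mgh = (80.2)(9.7)(123.088) = 95760 J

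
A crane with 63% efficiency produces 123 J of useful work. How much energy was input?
W_in = W_out/η = 123/0.63 = 195.2 J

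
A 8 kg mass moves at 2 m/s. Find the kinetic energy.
KE = ½mv² = ½(8)(2)² = 16.0 J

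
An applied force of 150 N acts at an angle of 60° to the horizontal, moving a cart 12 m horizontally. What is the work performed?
W = F·d·cosθ = (150)(12)cos(60°) = 900.0 J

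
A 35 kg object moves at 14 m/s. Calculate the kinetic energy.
KE = ½mv² = ½(35)(14)² = 3430.0 J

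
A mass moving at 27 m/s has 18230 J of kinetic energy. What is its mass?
m = 2·KE/v² = 2·18230/(27)² = 50.01 kg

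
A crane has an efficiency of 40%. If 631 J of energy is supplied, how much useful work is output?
W_out = η·W_in = 0.4·631 = 252.4 J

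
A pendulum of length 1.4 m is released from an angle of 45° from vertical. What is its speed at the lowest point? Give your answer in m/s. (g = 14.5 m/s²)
h = L(1 − cosθ) = 1.4(1 − cos45°) = 0.410051 m
v = √(2gh) = √(2·14.5·0.410051) = 3.448 m/s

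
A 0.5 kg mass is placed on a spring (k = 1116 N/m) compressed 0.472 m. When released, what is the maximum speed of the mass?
½kx² = ½mv² ⇒ v = x√(k/m) = (0.472)√(1116/0.5) = 22.3 m/s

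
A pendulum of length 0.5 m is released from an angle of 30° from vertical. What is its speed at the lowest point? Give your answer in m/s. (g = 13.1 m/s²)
h = L(1 − cosθ) = 0.5(1 − cos30°) = 0.0669873 m
v = √(2gh) = √(2·13.1·0.0669873) = 1.325 m/s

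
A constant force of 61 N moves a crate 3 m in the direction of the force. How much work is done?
W = F·d = (61)(3) = 183.0 J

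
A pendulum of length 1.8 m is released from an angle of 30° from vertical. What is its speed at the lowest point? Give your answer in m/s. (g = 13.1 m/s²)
h = L(1 − cosθ) = 1.8(1 − cos30°) = 0.241154 m
v = √(2gh) = √(2·13.1·0.241154) = 2.514 m/s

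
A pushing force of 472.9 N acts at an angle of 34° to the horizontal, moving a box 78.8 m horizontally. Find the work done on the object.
W = F·d·cosθ = (472.9)(78.8)cos(34°) = 30890 J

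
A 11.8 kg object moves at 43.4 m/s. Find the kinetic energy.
KE = ½mv² = ½(11.8)(43.4)² = 11110 J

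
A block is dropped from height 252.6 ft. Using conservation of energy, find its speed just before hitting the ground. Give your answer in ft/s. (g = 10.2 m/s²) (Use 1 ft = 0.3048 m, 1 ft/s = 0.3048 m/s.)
Convert to SI: h = 76.9925 m
mgh = ½mv² ⇒ v = √(2gh) = √(2·10.2·76.9925) = 39.6314 m/s = 130.0 ft/s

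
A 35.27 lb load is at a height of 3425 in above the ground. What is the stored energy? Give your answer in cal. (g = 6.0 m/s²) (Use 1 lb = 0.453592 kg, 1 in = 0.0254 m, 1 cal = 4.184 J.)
Convert to SI: m = 15.9982 kg, h = 86.995 m
PE = mgh = (15.9982)(6.0)(86.995) = 8350.58 J = 1996 cal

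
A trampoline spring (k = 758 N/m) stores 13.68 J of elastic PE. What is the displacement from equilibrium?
x = √(2·PE/k) = √(2·13.68/758) = 0.19 m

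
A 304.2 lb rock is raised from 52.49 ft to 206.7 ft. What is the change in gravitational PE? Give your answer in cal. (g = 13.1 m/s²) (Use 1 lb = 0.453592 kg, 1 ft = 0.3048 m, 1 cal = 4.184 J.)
Convert to SI: m = 137.983 kg, Δh = 47.0032 m
ΔPE = mgΔh = (137.983)(13.1)(47.0032) = 84961.7 J = 20310 cal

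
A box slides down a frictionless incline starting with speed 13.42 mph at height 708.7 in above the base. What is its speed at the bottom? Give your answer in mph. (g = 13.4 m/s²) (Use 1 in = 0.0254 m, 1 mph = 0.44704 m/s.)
Convert to SI: v₀ = 5.99928 m/s, h = 18.001 m
½mv₀² + mgh = ½mv² ⇒ v = √(v₀² + 2gh) = √(5.99928² + 2·13.4·18.001) = 22.7688 m/s = 50.93 mph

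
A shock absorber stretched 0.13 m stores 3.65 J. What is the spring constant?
k = 2·PE/x² = 2·3.65/(0.13)² = 432.0 N/m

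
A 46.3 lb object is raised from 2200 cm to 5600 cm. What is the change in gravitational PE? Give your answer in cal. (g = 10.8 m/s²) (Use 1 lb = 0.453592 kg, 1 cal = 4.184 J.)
Convert to SI: m = 21.0013 kg, Δh = 34.0 m
ΔPE = mgΔh = (21.0013)(10.8)(34.0) = 7711.68 J = 1843 cal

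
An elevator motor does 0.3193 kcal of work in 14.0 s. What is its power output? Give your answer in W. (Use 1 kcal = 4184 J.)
Convert to SI: W = 1335.95 J, t = 14.0 s
P = W/t = 1335.95/14.0 = 95.43 W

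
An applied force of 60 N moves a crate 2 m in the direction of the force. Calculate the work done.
W = F·d = (60)(2) = 120.0 J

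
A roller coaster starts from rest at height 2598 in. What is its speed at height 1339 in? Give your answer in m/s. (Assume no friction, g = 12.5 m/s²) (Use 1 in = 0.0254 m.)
Convert to SI: h₁−h₂ = 31.9786 m
mgh₁ = mgh₂ + ½mv² ⇒ v = √(2g(h₁−h₂)) = √(2·12.5·31.9786) = 28.27 m/s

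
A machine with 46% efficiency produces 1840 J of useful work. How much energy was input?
W_in = W_out/η = 1840/0.46 = 4000 J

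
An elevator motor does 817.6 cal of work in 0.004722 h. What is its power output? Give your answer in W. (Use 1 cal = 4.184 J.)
Convert to SI: W = 3420.84 J, t = 16.9992 s
P = W/t = 3420.84/16.9992 = 201.2 W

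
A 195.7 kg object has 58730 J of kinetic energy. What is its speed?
v = √(2·KE/m) = √(2·58730/195.7) = 24.5 m/s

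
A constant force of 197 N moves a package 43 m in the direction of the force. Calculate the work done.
W = F·d = (197)(43) = 8471 J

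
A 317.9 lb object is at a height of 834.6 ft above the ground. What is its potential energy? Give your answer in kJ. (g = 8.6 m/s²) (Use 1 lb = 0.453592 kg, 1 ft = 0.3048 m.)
Convert to SI: m = 144.197 kg, h = 254.386 m
PE = mgh = (144.197)(8.6)(254.386) = 315462 J = 315.5 kJ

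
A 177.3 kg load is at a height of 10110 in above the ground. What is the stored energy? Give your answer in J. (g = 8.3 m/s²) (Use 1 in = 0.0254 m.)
Convert to SI: m = 177.3 kg, h = 256.794 m
PE = mgh = (177.3)(8.3)(256.794) = 377900 J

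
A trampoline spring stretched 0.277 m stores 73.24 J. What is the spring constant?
k = 2·PE/x² = 2·73.24/(0.277)² = 1909 N/m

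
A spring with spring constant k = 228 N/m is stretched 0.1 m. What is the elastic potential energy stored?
PE = ½kx² = ½(228)(0.1)² = 1.14 J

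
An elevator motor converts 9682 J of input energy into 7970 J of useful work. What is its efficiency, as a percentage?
η = W_out/W_in = 7970/9682 = 82.32%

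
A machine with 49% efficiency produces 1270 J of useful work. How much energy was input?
W_in = W_out/η = 1270/0.49 = 2592 J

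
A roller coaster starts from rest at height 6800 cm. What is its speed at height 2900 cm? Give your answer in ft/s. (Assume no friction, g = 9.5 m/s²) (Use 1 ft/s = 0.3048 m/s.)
Convert to SI: h₁−h₂ = 39.0 m
mgh₁ = mgh₂ + ½mv² ⇒ v = √(2g(h₁−h₂)) = √(2·9.5·39.0) = 27.2213 m/s = 89.31 ft/s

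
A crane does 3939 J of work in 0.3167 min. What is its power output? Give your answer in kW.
Convert to SI: W = 3939.0 J, t = 19.002 s
P = W/t = 3939.0/19.002 = 207.294 W = 0.2073 kW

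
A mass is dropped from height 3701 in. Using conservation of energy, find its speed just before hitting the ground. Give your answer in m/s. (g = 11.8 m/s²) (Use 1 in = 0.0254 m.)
Convert to SI: h = 94.0054 m
mgh = ½mv² ⇒ v = √(2gh) = √(2·11.8·94.0054) = 47.1 m/s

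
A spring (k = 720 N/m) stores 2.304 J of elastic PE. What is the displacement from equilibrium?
x = √(2·PE/k) = √(2·2.304/720) = 0.08 m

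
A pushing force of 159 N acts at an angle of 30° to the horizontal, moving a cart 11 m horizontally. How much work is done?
W = F·d·cosθ = (159)(11)cos(30°) = 1515 J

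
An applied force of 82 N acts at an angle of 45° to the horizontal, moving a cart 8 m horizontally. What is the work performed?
W = F·d·cosθ = (82)(8)cos(45°) = 463.9 J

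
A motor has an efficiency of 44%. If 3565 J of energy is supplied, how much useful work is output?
W_out = η·W_in = 0.44·3565 = 1568.6 J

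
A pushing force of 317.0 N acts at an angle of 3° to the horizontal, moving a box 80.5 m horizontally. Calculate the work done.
W = F·d·cosθ = (317.0)(80.5)cos(3°) = 25480 J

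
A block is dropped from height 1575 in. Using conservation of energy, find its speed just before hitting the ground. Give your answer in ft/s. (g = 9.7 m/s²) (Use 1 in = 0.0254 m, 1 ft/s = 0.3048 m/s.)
Convert to SI: h = 40.005 m
mgh = ½mv² ⇒ v = √(2gh) = √(2·9.7·40.005) = 27.8585 m/s = 91.4 ft/s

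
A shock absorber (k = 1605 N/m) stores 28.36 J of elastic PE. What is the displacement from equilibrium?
x = √(2·PE/k) = √(2·28.36/1605) = 0.188 m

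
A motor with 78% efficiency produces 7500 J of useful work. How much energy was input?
W_in = W_out/η = 7500/0.78 = 9615 J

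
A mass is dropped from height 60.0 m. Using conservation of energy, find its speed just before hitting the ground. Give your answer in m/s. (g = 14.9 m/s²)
mgh = ½mv² ⇒ v = √(2gh) = √(2·14.9·60.0) = 42.28 m/s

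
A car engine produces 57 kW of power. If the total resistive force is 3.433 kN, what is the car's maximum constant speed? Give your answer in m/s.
Convert to SI: F = 3433.0 N
P = Fv ⇒ v = P/F = 57000 W/3433.0 N = 16.6 m/s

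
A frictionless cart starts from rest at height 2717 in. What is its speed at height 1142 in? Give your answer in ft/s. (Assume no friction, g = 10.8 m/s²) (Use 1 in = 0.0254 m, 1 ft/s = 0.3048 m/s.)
Convert to SI: h₁−h₂ = 40.005 m
mgh₁ = mgh₂ + ½mv² ⇒ v = √(2g(h₁−h₂)) = √(2·10.8·40.005) = 29.3957 m/s = 96.44 ft/s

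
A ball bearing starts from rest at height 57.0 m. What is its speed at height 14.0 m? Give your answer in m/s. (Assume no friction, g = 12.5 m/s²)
mgh₁ = mgh₂ + ½mv² ⇒ v = √(2g(h₁−h₂)) = √(2·12.5·43.0) = 32.79 m/s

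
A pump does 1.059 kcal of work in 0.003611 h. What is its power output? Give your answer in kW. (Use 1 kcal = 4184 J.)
Convert to SI: W = 4430.86 J, t = 12.9996 s
P = W/t = 4430.86/12.9996 = 340.846 W = 0.3408 kW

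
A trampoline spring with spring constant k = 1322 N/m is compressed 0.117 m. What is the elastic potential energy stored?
PE = ½kx² = ½(1322)(0.117)² = 9.048 J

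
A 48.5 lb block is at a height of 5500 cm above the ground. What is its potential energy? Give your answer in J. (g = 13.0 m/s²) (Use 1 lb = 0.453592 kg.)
Convert to SI: m = 21.9992 kg, h = 55.0 m
PE = mgh = (21.9992)(13.0)(55.0) = 15730 J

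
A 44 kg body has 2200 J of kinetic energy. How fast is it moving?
v = √(2·KE/m) = √(2·2200/44) = 10.0 m/s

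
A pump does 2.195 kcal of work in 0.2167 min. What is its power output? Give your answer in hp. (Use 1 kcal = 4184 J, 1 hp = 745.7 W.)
Convert to SI: W = 9183.88 J, t = 13.002 s
P = W/t = 9183.88/13.002 = 706.344 W = 0.9472 hp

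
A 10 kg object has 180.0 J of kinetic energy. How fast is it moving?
v = √(2·KE/m) = √(2·180.0/10) = 6.0 m/s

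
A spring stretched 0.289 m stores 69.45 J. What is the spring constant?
k = 2·PE/x² = 2·69.45/(0.289)² = 1663 N/m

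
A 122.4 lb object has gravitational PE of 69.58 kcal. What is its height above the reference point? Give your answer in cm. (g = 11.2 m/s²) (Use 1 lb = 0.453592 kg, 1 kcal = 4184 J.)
Convert to SI: m = 55.5197 kg, PE = 291123 J
h = PE/(mg) = 291123/(55.5197·11.2) = 468.178 m = 46820 cm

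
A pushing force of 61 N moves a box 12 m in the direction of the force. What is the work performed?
W = F·d = (61)(12) = 732.0 J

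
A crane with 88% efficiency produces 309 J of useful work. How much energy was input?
W_in = W_out/η = 309/0.88 = 351.1 J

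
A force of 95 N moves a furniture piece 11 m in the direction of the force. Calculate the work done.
W = F·d = (95)(11) = 1045 J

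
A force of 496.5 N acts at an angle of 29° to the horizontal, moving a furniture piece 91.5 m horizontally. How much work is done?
W = F·d·cosθ = (496.5)(91.5)cos(29°) = 39730 J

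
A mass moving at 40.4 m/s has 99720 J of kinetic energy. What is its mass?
m = 2·KE/v² = 2·99720/(40.4)² = 122.2 kg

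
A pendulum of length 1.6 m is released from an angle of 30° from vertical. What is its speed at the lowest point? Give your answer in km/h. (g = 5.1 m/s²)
h = L(1 − cosθ) = 1.6(1 − cos30°) = 0.214359 m
v = √(2gh) = √(2·5.1·0.214359) = 1.47867 m/s = 5.323 km/h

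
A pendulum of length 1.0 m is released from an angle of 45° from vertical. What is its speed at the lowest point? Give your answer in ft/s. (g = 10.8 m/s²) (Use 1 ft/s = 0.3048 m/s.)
h = L(1 − cosθ) = 1.0(1 − cos45°) = 0.292893 m
v = √(2gh) = √(2·10.8·0.292893) = 2.51525 m/s = 8.252 ft/s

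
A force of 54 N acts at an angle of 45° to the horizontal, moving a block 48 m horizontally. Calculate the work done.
W = F·d·cosθ = (54)(48)cos(45°) = 1833 J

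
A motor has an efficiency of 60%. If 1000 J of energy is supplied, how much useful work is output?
W_out = η·W_in = 0.6·1000 = 600.0 J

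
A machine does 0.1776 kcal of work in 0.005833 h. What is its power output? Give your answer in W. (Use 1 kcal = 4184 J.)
Convert to SI: W = 743.078 J, t = 20.9988 s
P = W/t = 743.078/20.9988 = 35.39 W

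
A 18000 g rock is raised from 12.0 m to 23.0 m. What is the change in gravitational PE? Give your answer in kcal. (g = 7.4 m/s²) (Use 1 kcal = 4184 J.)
Convert to SI: m = 18.0 kg, Δh = 11.0 m
ΔPE = mgΔh = (18.0)(7.4)(11.0) = 1465.2 J = 0.3502 kcal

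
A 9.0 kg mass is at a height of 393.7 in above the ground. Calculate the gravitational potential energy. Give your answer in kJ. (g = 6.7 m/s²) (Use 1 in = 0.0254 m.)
Convert to SI: m = 9.0 kg, h = 9.99998 m
PE = mgh = (9.0)(6.7)(9.99998) = 602.999 J = 0.603 kJ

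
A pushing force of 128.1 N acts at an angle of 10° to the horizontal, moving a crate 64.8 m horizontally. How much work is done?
W = F·d·cosθ = (128.1)(64.8)cos(10°) = 8175 J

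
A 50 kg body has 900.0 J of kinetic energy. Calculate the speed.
v = √(2·KE/m) = √(2·900.0/50) = 6.0 m/s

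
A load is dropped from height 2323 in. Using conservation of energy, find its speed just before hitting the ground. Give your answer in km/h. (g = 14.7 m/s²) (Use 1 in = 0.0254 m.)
Convert to SI: h = 59.0042 m
mgh = ½mv² ⇒ v = √(2gh) = √(2·14.7·59.0042) = 41.65 m/s = 149.9 km/h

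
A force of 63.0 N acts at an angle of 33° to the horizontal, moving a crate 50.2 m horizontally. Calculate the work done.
W = F·d·cosθ = (63.0)(50.2)cos(33°) = 2652 J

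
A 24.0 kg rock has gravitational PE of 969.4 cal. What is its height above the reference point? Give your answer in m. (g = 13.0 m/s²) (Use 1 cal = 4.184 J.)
Convert to SI: m = 24.0 kg, PE = 4055.97 J
h = PE/(mg) = 4055.97/(24.0·13.0) = 13.0 m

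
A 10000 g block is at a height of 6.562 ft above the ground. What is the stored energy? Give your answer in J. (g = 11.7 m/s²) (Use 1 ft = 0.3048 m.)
Convert to SI: m = 10.0 kg, h = 2.0001 m
PE = mgh = (10.0)(11.7)(2.0001) = 234.0 J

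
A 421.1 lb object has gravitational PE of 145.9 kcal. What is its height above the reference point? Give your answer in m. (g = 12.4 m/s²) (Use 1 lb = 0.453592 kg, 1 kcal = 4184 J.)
Convert to SI: m = 191.008 kg, PE = 610446 J
h = PE/(mg) = 610446/(191.008·12.4) = 257.7 m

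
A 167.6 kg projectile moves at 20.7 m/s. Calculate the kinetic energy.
KE = ½mv² = ½(167.6)(20.7)² = 35910 J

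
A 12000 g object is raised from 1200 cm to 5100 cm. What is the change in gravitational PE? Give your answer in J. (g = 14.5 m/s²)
Convert to SI: m = 12.0 kg, Δh = 39.0 m
ΔPE = mgΔh = (12.0)(14.5)(39.0) = 6786 J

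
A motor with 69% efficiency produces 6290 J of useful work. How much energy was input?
W_in = W_out/η = 6290/0.69 = 9116 J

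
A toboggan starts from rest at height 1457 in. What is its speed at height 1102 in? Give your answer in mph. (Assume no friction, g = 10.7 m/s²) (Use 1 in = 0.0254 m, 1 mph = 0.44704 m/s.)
Convert to SI: h₁−h₂ = 9.017 m
mgh₁ = mgh₂ + ½mv² ⇒ v = √(2g(h₁−h₂)) = √(2·10.7·9.017) = 13.8911 m/s = 31.07 mph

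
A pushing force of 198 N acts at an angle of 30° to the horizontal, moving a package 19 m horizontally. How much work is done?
W = F·d·cosθ = (198)(19)cos(30°) = 3258 J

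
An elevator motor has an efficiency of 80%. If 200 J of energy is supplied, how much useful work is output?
W_out = η·W_in = 0.8·200 = 160.0 J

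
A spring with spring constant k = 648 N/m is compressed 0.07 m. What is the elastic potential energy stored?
PE = ½kx² = ½(648)(0.07)² = 1.588 J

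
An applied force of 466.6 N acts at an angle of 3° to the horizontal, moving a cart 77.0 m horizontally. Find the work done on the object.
W = F·d·cosθ = (466.6)(77.0)cos(3°) = 35880 J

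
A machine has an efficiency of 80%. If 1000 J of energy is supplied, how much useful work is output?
W_out = η·W_in = 0.8·1000 = 800.0 J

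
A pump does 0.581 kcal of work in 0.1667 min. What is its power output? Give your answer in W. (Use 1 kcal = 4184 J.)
Convert to SI: W = 2430.9 J, t = 10.002 s
P = W/t = 2430.9/10.002 = 243.0 W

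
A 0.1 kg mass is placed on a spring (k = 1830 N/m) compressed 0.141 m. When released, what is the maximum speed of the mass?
½kx² = ½mv² ⇒ v = x√(k/m) = (0.141)√(1830/0.1) = 19.07 m/s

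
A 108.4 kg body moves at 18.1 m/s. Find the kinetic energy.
KE = ½mv² = ½(108.4)(18.1)² = 17760 J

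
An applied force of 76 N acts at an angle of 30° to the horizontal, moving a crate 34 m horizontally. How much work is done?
W = F·d·cosθ = (76)(34)cos(30°) = 2238 J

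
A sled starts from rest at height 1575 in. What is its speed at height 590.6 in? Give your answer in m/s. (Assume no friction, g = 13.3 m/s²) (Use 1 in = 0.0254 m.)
Convert to SI: h₁−h₂ = 25.0038 m
mgh₁ = mgh₂ + ½mv² ⇒ v = √(2g(h₁−h₂)) = √(2·13.3·25.0038) = 25.79 m/s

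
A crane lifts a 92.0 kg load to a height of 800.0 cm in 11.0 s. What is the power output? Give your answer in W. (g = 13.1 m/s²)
Convert to SI: m = 92.0 kg, h = 8.0 m, t = 11.0 s
P = mgh/t = (92.0)(13.1)(8.0)/11.0 = 876.5 W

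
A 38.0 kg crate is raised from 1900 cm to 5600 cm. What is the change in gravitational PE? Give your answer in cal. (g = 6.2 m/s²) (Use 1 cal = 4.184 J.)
Convert to SI: m = 38.0 kg, Δh = 37.0 m
ΔPE = mgΔh = (38.0)(6.2)(37.0) = 8717.2 J = 2083 cal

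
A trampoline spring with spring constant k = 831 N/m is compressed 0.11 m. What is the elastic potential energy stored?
PE = ½kx² = ½(831)(0.11)² = 5.028 J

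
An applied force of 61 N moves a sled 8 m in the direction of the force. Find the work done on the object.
W = F·d = (61)(8) = 488.0 J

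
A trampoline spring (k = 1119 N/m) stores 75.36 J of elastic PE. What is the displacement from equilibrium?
x = √(2·PE/k) = √(2·75.36/1119) = 0.367 m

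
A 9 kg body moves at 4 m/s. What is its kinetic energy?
KE = ½mv² = ½(9)(4)² = 72.0 J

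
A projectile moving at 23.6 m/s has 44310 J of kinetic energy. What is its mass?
m = 2·KE/v² = 2·44310/(23.6)² = 159.1 kg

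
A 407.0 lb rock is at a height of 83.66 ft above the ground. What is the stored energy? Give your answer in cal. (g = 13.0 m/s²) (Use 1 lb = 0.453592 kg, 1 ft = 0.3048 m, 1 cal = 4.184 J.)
Convert to SI: m = 184.612 kg, h = 25.4996 m
PE = mgh = (184.612)(13.0)(25.4996) = 61197.8 J = 14630 cal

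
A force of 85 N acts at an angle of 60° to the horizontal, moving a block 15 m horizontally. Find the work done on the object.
W = F·d·cosθ = (85)(15)cos(60°) = 637.5 J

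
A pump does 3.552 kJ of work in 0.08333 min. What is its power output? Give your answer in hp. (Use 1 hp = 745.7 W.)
Convert to SI: W = 3552.0 J, t = 4.9998 s
P = W/t = 3552.0/4.9998 = 710.428 W = 0.9527 hp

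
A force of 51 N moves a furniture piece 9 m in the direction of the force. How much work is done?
W = F·d = (51)(9) = 459.0 J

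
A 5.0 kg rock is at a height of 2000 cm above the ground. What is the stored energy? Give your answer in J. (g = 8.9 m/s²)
Convert to SI: m = 5.0 kg, h = 20.0 m
PE = mgh = (5.0)(8.9)(20.0) = 890.0 J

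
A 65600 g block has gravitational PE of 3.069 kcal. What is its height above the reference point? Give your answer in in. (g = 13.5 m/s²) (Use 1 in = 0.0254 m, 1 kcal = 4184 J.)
Convert to SI: m = 65.6 kg, PE = 12840.7 J
h = PE/(mg) = 12840.7/(65.6·13.5) = 14.4994 m = 570.8 in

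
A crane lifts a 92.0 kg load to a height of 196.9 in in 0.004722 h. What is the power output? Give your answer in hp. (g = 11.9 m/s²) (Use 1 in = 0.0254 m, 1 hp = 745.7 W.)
Convert to SI: m = 92.0 kg, h = 5.00126 m, t = 16.9992 s
P = mgh/t = (92.0)(11.9)(5.00126)/16.9992 = 322.096 W = 0.4319 hp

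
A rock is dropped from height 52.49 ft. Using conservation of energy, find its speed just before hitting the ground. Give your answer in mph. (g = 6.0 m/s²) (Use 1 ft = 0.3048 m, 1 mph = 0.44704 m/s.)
Convert to SI: h = 15.999 m
mgh = ½mv² ⇒ v = √(2gh) = √(2·6.0·15.999) = 13.856 m/s = 30.99 mph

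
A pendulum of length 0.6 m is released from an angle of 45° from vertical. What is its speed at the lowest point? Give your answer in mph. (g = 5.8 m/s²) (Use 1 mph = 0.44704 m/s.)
h = L(1 − cosθ) = 0.6(1 − cos45°) = 0.175736 m
v = √(2gh) = √(2·5.8·0.175736) = 1.42777 m/s = 3.194 mph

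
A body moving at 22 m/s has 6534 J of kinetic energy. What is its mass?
m = 2·KE/v² = 2·6534/(22)² = 27.0 kg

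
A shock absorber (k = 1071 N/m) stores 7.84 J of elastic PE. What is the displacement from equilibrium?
x = √(2·PE/k) = √(2·7.84/1071) = 0.121 m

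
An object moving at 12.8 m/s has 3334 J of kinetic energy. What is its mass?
m = 2·KE/v² = 2·3334/(12.8)² = 40.7 kg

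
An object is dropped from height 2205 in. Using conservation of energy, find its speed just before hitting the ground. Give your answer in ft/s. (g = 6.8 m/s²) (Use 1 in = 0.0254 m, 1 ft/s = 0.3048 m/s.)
Convert to SI: h = 56.007 m
mgh = ½mv² ⇒ v = √(2gh) = √(2·6.8·56.007) = 27.5988 m/s = 90.55 ft/s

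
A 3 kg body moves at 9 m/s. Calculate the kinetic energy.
KE = ½mv² = ½(3)(9)² = 121.5 J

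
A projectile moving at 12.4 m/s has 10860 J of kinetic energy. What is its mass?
m = 2·KE/v² = 2·10860/(12.4)² = 141.3 kg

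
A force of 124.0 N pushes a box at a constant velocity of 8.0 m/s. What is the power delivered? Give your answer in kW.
P = Fv = (124.0)(8.0) = 992.0 W = 0.992 kW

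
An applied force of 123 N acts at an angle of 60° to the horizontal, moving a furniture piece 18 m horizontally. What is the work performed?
W = F·d·cosθ = (123)(18)cos(60°) = 1107 J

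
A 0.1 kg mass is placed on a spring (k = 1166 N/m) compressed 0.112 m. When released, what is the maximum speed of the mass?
½kx² = ½mv² ⇒ v = x√(k/m) = (0.112)√(1166/0.1) = 12.09 m/s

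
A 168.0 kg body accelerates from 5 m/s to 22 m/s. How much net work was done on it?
W = ΔKE = ½m(v₂² − v₁²) = ½(168.0)(22² − 5²) = 38556.0 J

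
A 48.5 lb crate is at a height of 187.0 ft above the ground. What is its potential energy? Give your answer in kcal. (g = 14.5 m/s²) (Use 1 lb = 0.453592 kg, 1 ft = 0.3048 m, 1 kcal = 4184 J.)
Convert to SI: m = 21.9992 kg, h = 56.9976 m
PE = mgh = (21.9992)(14.5)(56.9976) = 18181.6 J = 4.346 kcal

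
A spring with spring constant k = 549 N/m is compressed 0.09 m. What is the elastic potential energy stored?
PE = ½kx² = ½(549)(0.09)² = 2.223 J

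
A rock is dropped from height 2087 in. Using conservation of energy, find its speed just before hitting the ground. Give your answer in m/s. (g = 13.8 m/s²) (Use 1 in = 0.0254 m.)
Convert to SI: h = 53.0098 m
mgh = ½mv² ⇒ v = √(2gh) = √(2·13.8·53.0098) = 38.25 m/s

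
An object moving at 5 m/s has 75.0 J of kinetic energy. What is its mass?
m = 2·KE/v² = 2·75.0/(5)² = 6.0 kg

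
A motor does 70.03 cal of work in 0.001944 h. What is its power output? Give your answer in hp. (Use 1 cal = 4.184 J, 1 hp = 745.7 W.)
Convert to SI: W = 293.006 J, t = 6.9984 s
P = W/t = 293.006/6.9984 = 41.8675 W = 0.05615 hp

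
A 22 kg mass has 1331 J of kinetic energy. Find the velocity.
v = √(2·KE/m) = √(2·1331/22) = 11.0 m/s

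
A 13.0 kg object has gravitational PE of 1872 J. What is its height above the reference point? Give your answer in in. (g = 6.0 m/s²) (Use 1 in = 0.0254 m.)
h = PE/(mg) = 1872.0/(13.0·6.0) = 24.0 m = 944.9 in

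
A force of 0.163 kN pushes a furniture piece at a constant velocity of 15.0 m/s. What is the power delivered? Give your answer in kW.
Convert to SI: F = 163.0 N, v = 15.0 m/s
P = Fv = (163.0)(15.0) = 2445.0 W = 2.445 kW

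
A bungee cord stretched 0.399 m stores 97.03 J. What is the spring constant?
k = 2·PE/x² = 2·97.03/(0.399)² = 1219 N/m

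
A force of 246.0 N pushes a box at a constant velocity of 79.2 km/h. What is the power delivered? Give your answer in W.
Convert to SI: F = 246.0 N, v = 22.0 m/s
P = Fv = (246.0)(22.0) = 5412 W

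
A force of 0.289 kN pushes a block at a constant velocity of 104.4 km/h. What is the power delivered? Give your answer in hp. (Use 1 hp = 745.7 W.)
Convert to SI: F = 289.0 N, v = 29.0 m/s
P = Fv = (289.0)(29.0) = 8381.0 W = 11.24 hp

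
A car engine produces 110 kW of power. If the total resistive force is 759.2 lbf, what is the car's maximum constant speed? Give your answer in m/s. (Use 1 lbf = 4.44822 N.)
Convert to SI: F = 3377.09 N
P = Fv ⇒ v = P/F = 110000 W/3377.09 N = 32.57 m/s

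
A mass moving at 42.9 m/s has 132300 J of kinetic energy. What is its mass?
m = 2·KE/v² = 2·132300/(42.9)² = 143.8 kg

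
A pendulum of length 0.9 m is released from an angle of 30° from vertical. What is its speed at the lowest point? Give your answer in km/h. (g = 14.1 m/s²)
h = L(1 − cosθ) = 0.9(1 − cos30°) = 0.120577 m
v = √(2gh) = √(2·14.1·0.120577) = 1.84398 m/s = 6.638 km/h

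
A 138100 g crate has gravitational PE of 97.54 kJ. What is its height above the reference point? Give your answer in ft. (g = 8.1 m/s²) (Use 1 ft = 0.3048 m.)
Convert to SI: m = 138.1 kg, PE = 97540.0 J
h = PE/(mg) = 97540.0/(138.1·8.1) = 87.1975 m = 286.1 ft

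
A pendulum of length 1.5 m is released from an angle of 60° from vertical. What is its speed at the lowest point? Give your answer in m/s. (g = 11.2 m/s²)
h = L(1 − cosθ) = 1.5(1 − cos60°) = 0.75 m
v = √(2gh) = √(2·11.2·0.75) = 4.099 m/s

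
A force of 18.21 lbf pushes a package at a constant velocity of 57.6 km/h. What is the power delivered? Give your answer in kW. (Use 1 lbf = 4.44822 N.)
Convert to SI: F = 81.0021 N, v = 16.0 m/s
P = Fv = (81.0021)(16.0) = 1296.03 W = 1.296 kW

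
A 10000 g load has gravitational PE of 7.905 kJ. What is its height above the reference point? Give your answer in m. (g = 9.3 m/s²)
Convert to SI: m = 10.0 kg, PE = 7905.0 J
h = PE/(mg) = 7905.0/(10.0·9.3) = 85.0 m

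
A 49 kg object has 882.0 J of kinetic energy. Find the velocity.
v = √(2·KE/m) = √(2·882.0/49) = 6.0 m/s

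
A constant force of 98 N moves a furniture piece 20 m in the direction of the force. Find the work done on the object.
W = F·d = (98)(20) = 1960 J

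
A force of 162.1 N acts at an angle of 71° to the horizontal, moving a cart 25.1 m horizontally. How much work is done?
W = F·d·cosθ = (162.1)(25.1)cos(71°) = 1325 J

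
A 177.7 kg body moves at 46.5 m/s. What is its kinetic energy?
KE = ½mv² = ½(177.7)(46.5)² = 192100 J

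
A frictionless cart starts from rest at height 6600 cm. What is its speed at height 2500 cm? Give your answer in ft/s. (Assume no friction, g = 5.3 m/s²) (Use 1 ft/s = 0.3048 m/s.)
Convert to SI: h₁−h₂ = 41.0 m
mgh₁ = mgh₂ + ½mv² ⇒ v = √(2g(h₁−h₂)) = √(2·5.3·41.0) = 20.8471 m/s = 68.4 ft/s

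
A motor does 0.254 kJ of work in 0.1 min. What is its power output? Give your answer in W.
Convert to SI: W = 254.0 J, t = 6.0 s
P = W/t = 254.0/6.0 = 42.33 W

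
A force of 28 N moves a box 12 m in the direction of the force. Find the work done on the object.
W = F·d = (28)(12) = 336.0 J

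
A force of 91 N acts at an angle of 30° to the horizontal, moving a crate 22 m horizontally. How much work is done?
W = F·d·cosθ = (91)(22)cos(30°) = 1734 J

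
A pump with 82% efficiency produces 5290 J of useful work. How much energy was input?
W_in = W_out/η = 5290/0.82 = 6451 J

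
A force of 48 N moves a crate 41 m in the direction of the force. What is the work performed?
W = F·d = (48)(41) = 1968 J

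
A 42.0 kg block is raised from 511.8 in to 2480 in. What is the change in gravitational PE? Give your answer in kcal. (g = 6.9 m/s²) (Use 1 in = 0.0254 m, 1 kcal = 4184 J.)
Convert to SI: m = 42.0 kg, Δh = 49.9923 m
ΔPE = mgΔh = (42.0)(6.9)(49.9923) = 14487.8 J = 3.463 kcal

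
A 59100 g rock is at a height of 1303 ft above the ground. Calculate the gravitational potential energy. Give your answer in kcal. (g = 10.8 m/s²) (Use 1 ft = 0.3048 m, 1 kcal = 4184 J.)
Convert to SI: m = 59.1 kg, h = 397.154 m
PE = mgh = (59.1)(10.8)(397.154) = 253496 J = 60.59 kcal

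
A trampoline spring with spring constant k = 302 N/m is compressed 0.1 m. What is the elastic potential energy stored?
PE = ½kx² = ½(302)(0.1)² = 1.51 J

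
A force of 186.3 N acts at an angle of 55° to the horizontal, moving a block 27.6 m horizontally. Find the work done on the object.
W = F·d·cosθ = (186.3)(27.6)cos(55°) = 2949 J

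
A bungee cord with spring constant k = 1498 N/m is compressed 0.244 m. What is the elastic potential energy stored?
PE = ½kx² = ½(1498)(0.244)² = 44.59 J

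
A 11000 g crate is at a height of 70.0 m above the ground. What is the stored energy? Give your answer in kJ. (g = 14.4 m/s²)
Convert to SI: m = 11.0 kg, h = 70.0 m
PE = mgh = (11.0)(14.4)(70.0) = 11088.0 J = 11.09 kJ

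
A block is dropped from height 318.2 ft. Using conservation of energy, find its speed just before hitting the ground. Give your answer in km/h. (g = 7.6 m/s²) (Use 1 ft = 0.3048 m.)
Convert to SI: h = 96.9874 m
mgh = ½mv² ⇒ v = √(2gh) = √(2·7.6·96.9874) = 38.3954 m/s = 138.2 km/h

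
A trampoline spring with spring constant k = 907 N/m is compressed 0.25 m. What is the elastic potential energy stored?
PE = ½kx² = ½(907)(0.25)² = 28.34 J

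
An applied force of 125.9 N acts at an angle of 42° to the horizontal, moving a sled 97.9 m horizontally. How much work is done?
W = F·d·cosθ = (125.9)(97.9)cos(42°) = 9160 J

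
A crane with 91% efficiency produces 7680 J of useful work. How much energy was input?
W_in = W_out/η = 7680/0.91 = 8440 J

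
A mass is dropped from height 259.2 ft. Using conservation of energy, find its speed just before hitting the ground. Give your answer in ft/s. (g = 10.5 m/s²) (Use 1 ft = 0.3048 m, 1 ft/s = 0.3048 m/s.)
Convert to SI: h = 79.0042 m
mgh = ½mv² ⇒ v = √(2gh) = √(2·10.5·79.0042) = 40.7319 m/s = 133.6 ft/s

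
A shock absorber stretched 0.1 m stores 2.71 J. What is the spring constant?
k = 2·PE/x² = 2·2.71/(0.1)² = 542.0 N/m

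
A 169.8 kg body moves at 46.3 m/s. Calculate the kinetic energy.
KE = ½mv² = ½(169.8)(46.3)² = 182000 J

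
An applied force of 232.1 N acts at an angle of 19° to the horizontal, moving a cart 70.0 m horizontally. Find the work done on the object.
W = F·d·cosθ = (232.1)(70.0)cos(19°) = 15360 J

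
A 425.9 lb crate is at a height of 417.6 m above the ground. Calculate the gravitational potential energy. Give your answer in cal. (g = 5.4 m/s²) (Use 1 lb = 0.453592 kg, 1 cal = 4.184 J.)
Convert to SI: m = 193.185 kg, h = 417.6 m
PE = mgh = (193.185)(5.4)(417.6) = 435640 J = 104100 cal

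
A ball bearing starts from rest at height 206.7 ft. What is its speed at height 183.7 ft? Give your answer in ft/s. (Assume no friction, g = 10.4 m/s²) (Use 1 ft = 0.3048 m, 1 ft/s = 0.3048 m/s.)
Convert to SI: h₁−h₂ = 7.0104 m
mgh₁ = mgh₂ + ½mv² ⇒ v = √(2g(h₁−h₂)) = √(2·10.4·7.0104) = 12.0754 m/s = 39.62 ft/s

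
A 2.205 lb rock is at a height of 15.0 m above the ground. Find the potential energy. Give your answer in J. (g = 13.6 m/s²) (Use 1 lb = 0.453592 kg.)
Convert to SI: m = 1.00017 kg, h = 15.0 m
PE = mgh = (1.00017)(13.6)(15.0) = 204.0 J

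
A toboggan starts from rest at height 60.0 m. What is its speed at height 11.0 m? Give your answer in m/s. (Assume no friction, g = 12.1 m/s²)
mgh₁ = mgh₂ + ½mv² ⇒ v = √(2g(h₁−h₂)) = √(2·12.1·49.0) = 34.44 m/s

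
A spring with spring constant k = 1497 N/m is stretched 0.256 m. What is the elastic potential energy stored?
PE = ½kx² = ½(1497)(0.256)² = 49.05 J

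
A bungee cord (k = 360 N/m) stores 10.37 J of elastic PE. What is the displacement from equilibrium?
x = √(2·PE/k) = √(2·10.37/360) = 0.24 m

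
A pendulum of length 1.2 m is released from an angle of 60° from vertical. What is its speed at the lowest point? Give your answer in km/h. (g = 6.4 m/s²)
h = L(1 − cosθ) = 1.2(1 − cos60°) = 0.6 m
v = √(2gh) = √(2·6.4·0.6) = 2.77128 m/s = 9.977 km/h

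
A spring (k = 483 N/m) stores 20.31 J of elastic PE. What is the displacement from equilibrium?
x = √(2·PE/k) = √(2·20.31/483) = 0.29 m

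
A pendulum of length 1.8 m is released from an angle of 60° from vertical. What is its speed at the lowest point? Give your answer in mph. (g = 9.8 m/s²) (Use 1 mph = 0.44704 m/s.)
h = L(1 − cosθ) = 1.8(1 − cos60°) = 0.9 m
v = √(2gh) = √(2·9.8·0.9) = 4.2 m/s = 9.395 mph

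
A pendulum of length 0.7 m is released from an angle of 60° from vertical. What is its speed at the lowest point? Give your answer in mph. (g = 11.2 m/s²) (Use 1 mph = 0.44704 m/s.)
h = L(1 − cosθ) = 0.7(1 − cos60°) = 0.35 m
v = √(2gh) = √(2·11.2·0.35) = 2.8 m/s = 6.263 mph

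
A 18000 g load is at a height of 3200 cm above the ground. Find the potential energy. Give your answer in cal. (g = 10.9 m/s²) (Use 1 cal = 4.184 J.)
Convert to SI: m = 18.0 kg, h = 32.0 m
PE = mgh = (18.0)(10.9)(32.0) = 6278.4 J = 1501 cal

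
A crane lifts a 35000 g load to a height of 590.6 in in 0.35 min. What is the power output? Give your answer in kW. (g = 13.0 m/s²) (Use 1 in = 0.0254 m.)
Convert to SI: m = 35.0 kg, h = 15.0012 m, t = 21.0 s
P = mgh/t = (35.0)(13.0)(15.0012)/21.0 = 325.027 W = 0.325 kW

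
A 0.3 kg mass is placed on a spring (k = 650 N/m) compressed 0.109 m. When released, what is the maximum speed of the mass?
½kx² = ½mv² ⇒ v = x√(k/m) = (0.109)√(650/0.3) = 5.074 m/s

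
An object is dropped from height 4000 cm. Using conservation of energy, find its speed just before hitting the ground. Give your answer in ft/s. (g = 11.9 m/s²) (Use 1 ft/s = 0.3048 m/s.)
Convert to SI: h = 40.0 m
mgh = ½mv² ⇒ v = √(2gh) = √(2·11.9·40.0) = 30.8545 m/s = 101.2 ft/s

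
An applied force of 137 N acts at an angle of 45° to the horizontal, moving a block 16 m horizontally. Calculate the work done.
W = F·d·cosθ = (137)(16)cos(45°) = 1550 J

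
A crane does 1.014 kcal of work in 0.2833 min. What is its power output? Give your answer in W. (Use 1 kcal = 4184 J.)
Convert to SI: W = 4242.58 J, t = 16.998 s
P = W/t = 4242.58/16.998 = 249.6 W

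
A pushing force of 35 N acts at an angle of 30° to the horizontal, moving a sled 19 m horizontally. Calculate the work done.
W = F·d·cosθ = (35)(19)cos(30°) = 575.9 J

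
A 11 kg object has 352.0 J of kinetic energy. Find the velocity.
v = √(2·KE/m) = √(2·352.0/11) = 8.0 m/s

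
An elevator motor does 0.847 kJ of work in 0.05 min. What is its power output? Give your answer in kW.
Convert to SI: W = 847.0 J, t = 3.0 s
P = W/t = 847.0/3.0 = 282.333 W = 0.2823 kW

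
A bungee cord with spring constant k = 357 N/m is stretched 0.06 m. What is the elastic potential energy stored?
PE = ½kx² = ½(357)(0.06)² = 0.6426 J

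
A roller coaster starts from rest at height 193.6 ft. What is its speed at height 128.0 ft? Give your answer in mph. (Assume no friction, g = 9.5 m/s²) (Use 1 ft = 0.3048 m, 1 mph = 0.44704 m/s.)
Convert to SI: h₁−h₂ = 19.9949 m
mgh₁ = mgh₂ + ½mv² ⇒ v = √(2g(h₁−h₂)) = √(2·9.5·19.9949) = 19.4911 m/s = 43.6 mph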